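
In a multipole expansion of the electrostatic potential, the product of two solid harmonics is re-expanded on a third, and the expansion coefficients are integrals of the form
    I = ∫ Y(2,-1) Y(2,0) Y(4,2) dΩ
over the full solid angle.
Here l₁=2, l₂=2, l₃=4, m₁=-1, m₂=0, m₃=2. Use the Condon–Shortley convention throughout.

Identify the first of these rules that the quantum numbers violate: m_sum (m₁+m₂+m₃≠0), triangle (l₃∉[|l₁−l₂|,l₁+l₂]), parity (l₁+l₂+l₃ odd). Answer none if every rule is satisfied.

azimuthal sum: -1 + 0 + 2 = 1  ✗
0 ≤ 4 ≤ 4 (triangle on l)
L = 2 + 2 + 4 = 8 (even)

m_sum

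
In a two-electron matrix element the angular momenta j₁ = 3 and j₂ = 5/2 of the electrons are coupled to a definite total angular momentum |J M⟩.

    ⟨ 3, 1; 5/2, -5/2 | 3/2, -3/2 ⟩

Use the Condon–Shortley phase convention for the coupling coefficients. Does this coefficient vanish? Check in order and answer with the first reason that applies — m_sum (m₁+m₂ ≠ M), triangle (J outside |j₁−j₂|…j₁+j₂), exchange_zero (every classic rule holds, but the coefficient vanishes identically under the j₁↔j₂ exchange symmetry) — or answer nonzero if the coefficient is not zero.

m-sum: m₁+m₂ = 1+(-5/2) = -3/2, M = -3/2  ✓
triangle: |j₁−j₂| = 1/2 ≤ J = 3/2 ≤ j₁+j₂ = 11/2  ✓
exchange: j₁≠j₂ or m₁≠m₂ — the exchange symmetry imposes no constraint here
value check: CG = +√(1/14) = +0.267261 ≠ 0

nonzero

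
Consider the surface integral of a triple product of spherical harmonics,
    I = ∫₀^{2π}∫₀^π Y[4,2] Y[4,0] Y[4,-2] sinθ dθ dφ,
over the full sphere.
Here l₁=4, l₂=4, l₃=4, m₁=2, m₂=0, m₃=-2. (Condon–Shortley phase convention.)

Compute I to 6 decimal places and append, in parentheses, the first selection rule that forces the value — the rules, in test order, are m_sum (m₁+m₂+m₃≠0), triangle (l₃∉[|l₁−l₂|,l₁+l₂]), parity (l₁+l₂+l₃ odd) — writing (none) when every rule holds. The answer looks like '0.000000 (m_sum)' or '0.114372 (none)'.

-0.083698 (none)

Checks pass: Σm=0; 12 even; l₃=4∈[0,8].
(2·4+1)(2·4+1)(2·4+1) = 729
Δ: 4! 4! 4! / 13! → 1/450450
sum: t=0:+1/13824 t=1:−1/216 t=2:+1/64 t=3:−1/216 t=4:+1/13824 = 5/768
3j²(4 4 4; 0 0 0) = Δ·Π!·Σ² = 18/1001  (sign +1)
sum: t=0:+1/2304 t=1:−1/216 t=2:+1/384 = -11/6912
3j²(4 4 4; 2 0 -2) = Δ·Π!·Σ² = 11/1638  (sign -1)
combine: 4πI² = 729·18/1001·11/1638 = 729/8281
take √, sign -1: I = -0.08369845
No selection rule forces the value: the integral is nonzero (none).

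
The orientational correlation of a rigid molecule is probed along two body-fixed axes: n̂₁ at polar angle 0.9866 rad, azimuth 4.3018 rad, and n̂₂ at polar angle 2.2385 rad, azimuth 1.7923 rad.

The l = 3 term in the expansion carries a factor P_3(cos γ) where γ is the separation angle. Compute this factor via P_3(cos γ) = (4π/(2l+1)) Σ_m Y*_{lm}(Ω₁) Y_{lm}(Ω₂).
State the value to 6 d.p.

Term-by-term m-sum for l=3 (normalisation 4π/7 = 1.795196):
  m=-3: Y*=(0.228380, 0.080537)  Y=(0.124578, 0.159031)  product (0.015643, 0.046353)
  m=-2: Y*=(-0.267229, 0.287070)  Y=(0.352523, -0.167258)  product (-0.046190, 0.145895)
  m=-1: Y*=(-0.056053, -0.128760)  Y=(-0.051123, -0.227014)  product (-0.026365, 0.019307)
  m=+0: Y*=(-0.304420, -0.000000)  Y=(0.250256, 0.000000)  product (-0.076183, -0.000000)
  m=+1: Y*=(0.056053, -0.128760)  Y=(0.051123, -0.227014)  product (-0.026365, -0.019307)
  m=+2: Y*=(-0.267229, -0.287070)  Y=(0.352523, 0.167258)  product (-0.046190, -0.145895)
  m=+3: Y*=(-0.228380, 0.080537)  Y=(-0.124578, 0.159031)  product (0.015643, -0.046353)
Σ over m = (-0.190005, 0.000000); ×(4π/7) → (-0.341096, 0.000000). Real part: -0.341096

-0.341096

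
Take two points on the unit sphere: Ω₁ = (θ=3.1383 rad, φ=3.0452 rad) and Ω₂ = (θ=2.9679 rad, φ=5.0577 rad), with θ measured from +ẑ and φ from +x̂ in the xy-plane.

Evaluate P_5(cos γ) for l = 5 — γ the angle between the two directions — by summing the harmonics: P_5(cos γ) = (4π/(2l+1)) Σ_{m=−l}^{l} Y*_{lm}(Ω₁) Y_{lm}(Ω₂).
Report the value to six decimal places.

0.782605

Addition theorem: P_5(cos γ) = (4π/11) Σ_m Y*_{lm}(Ω₁) Y_{lm}(Ω₂), m = −5…5:
  m=-5: Y*=-0.00000 + 0.00000j  Y=0.00007 - 0.00001j  product -0.00000 + 0.00000j
  m=-4: Y*=-0.00000 + 0.00000j  Y=-0.00024 + 0.00127j  product -0.00000 - 0.00000j
  m=-3: Y*=-0.00000 + 0.00000j  Y=-0.01188 - 0.00704j  product 0.00000 + 0.00000j
  m=-2: Y*=-0.00004 + 0.00001j  Y=0.07342 - 0.06067j  product -0.00000 + 0.00000j
  m=-1: Y*=-0.00840 + 0.00081j  Y=0.13457 + 0.37409j  product -0.00143 - 0.00303j
  m=+0: Y*=-0.93553 + 0.00000j  Y=-0.73534 + 0.00000j  product 0.68793 + 0.00000j
  m=+1: Y*=0.00840 + 0.00081j  Y=-0.13457 + 0.37409j  product -0.00143 + 0.00303j
  m=+2: Y*=-0.00004 - 0.00001j  Y=0.07342 + 0.06067j  product -0.00000 - 0.00000j
  m=+3: Y*=0.00000 + 0.00000j  Y=0.01188 - 0.00704j  product 0.00000 - 0.00000j
  m=+4: Y*=-0.00000 - 0.00000j  Y=-0.00024 - 0.00127j  product -0.00000 + 0.00000j
  m=+5: Y*=0.00000 + 0.00000j  Y=-0.00007 - 0.00001j  product -0.00000 - 0.00000j
Σ over m = 0.68505 - 0.00000j; ×(4π/11) → 0.78260 - 0.00000j. Real part: 0.782605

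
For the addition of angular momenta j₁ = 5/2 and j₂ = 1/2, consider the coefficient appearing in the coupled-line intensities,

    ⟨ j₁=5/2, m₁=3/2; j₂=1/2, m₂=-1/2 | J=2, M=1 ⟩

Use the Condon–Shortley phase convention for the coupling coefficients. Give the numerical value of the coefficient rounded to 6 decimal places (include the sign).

j₁+j₂−J=1  J+j₁−j₂=4  J−j₁+j₂=0  j₁+j₂+J+1=6
(j₁±m₁, j₂±m₂, J±M) = (4,1,0,1,3,1)
P² = 24
sum k=0..0:
  [0] +1/6 = 1/6
S = 1/6
C² = P²·S² = 2/3 ; C = +0.816497

+√(2/3) ≈ +0.816497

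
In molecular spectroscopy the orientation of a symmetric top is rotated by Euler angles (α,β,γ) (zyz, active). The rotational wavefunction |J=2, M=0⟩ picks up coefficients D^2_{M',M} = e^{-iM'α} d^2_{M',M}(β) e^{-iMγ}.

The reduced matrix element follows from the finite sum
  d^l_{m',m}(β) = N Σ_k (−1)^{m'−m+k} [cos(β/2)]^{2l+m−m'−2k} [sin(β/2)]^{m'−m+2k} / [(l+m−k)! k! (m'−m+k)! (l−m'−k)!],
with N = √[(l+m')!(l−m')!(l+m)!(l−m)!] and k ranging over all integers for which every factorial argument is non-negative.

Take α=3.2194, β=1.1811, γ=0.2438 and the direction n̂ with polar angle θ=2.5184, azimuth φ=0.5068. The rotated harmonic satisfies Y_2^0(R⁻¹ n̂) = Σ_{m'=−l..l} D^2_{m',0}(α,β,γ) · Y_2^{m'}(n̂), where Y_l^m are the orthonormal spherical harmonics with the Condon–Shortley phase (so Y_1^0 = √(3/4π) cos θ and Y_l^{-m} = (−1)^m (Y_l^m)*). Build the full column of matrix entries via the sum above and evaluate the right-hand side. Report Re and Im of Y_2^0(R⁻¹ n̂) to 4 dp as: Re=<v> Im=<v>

Need the full column D^2_{m',0} for m'=−2..2 at α=3.2194, β=1.1811, γ=0.2438.
cos(β/2)=0.830635, sin(β/2)=0.556818
d^2_{-2,0}: single k=2 term ⇒ +0.523989;  D = +0.517657+0.081212i
d^2_{-1,0}: k∈[1..2] ⇒ +0.781662 -0.351257 = +0.430404;  D = -0.429102-0.033455i
d^2_{0,0}: k∈[0..2] ⇒ +0.476036 -0.855670 +0.096129 = -0.283505;  D = -0.283505+0.000000i
d^2_{1,0}: k∈[0..1] ⇒ -0.781662 +0.351257 = -0.430404;  D = +0.429102-0.033455i
d^2_{2,0}: single k=0 term ⇒ +0.523989;  D = +0.517657-0.081212i
Y_2^{m'}(θ=2.5184,φ=0.5068) and Σ D·Y over m':
  (+0.5177+0.0812i)·(+0.0696-0.1117i)  (-0.4291-0.0335i)·(-0.3201+0.1777i)  (-0.2835+0.0000i)·(+0.3085+0.0000i)  (+0.4291-0.0335i)·(+0.3201+0.1777i)  (+0.5177-0.0812i)·(+0.0696+0.1117i)
Y_2^0(R⁻¹ n̂) = +0.289319+0.000000i

Re=0.2893 Im=0.0000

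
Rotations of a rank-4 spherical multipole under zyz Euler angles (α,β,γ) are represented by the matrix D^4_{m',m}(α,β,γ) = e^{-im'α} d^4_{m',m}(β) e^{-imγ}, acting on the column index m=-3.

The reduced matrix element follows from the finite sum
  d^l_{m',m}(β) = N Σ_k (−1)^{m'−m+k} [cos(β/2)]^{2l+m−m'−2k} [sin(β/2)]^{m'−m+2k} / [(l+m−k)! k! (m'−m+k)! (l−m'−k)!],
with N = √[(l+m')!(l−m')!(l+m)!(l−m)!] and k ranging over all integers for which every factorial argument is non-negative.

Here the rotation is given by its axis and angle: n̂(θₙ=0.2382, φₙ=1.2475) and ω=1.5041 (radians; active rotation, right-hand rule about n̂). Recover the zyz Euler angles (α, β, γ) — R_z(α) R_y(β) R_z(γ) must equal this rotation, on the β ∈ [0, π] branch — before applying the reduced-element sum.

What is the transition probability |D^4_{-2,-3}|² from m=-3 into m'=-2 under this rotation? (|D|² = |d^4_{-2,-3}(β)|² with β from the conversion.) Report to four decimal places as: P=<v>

P=0.2560

Axis–angle → zyz. n̂ = (sinθₙcosφₙ, sinθₙsinφₙ, cosθₙ) = (+0.074961, +0.223730, +0.971764), ω = 1.5041.
R = I cosω + sinω [n̂]ₓ + (1−cosω) n̂n̂ᵀ gives
  R = [+0.071892, -0.953950, +0.291222; +0.985257, +0.113366, +0.128128; -0.155243, +0.277717, +0.948036]
β = atan2(√(R₁₃²+R₂₃²), R₃₃) = 0.323790; α = atan2(R₂₃, R₁₃) mod 2π = 0.414480; γ = atan2(R₃₂, −R₃₁) mod 2π = 1.061073
D^4_{-2,-3}(0.4145,0.3238,1.0611) = e^{-i·-2·0.4145}·d^4_{-2,-3}(0.3238)·e^{-i·-3·1.0611}. Compute d first:
Half-angle: c=0.986924, s=0.161189. N=√(2·720·1·5040)=2693.993318
k∈{0,1} keeps every argument non-negative
  k=0: (−1)^1·2693.9933/(720)·0.9869^7·0.1612^1 = -0.550027
  k=1: (−1)^2·2693.9933/(240)·0.9869^5·0.1612^3 = +0.044016
d^4_{-2,-3}(0.3238) = -0.550027 +0.044016 = -0.506011
|D^4_{-2,-3}|² = |d^4_{-2,-3}(β)|² = (-0.506011)² = 0.256047 (the z-rotation phases have unit modulus)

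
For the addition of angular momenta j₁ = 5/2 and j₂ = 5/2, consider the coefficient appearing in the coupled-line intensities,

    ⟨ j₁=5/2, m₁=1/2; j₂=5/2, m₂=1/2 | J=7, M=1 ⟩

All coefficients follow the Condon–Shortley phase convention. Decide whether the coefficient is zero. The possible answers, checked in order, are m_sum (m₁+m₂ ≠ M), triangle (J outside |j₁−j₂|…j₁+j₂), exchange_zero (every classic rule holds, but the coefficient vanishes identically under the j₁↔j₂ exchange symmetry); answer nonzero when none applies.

m-sum: m₁+m₂ = 1/2+1/2 = 1, M = 1  ✓
triangle: need |j₁−j₂| ≤ J ≤ j₁+j₂, i.e. J ∈ [0, 5]; J = 7 is outside ✗ ⇒ coefficient is 0

triangle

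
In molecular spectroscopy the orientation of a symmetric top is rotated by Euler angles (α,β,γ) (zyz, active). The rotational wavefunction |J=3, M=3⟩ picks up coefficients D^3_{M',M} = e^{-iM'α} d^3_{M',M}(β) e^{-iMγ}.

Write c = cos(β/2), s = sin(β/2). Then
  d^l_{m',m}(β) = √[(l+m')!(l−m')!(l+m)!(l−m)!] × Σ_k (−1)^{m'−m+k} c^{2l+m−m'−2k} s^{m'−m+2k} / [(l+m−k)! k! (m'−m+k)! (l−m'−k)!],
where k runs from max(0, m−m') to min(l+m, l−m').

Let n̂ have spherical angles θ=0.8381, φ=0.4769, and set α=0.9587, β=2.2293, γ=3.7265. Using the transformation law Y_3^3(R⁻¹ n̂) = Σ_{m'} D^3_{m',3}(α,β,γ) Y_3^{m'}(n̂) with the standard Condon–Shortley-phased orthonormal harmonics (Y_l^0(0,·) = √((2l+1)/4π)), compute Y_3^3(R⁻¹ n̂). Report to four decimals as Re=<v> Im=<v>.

Re=-0.3150 Im=0.2615

Need the full column D^3_{m',3} for m'=−3..3 at α=0.9587, β=2.2293, γ=3.7265.
cos(β/2)=0.440492, sin(β/2)=0.897757
d^3_{-3,3}: single k=6 term ⇒ +0.523542;  D = -0.227449-0.471555i
d^3_{-2,3}: single k=5 term ⇒ +0.629226;  D = -0.620918-0.101910i
d^3_{-1,3}: single k=4 term ⇒ +0.488153;  D = -0.341490+0.348824i
d^3_{0,3}: single k=3 term ⇒ +0.276569;  D = +0.050582+0.271905i
d^3_{1,3}: single k=2 term ⇒ +0.117521;  D = +0.106912+0.048795i
d^3_{2,3}: single k=1 term ⇒ +0.036469;  D = +0.031456-0.018453i
d^3_{3,3}: single k=0 term ⇒ +0.007305;  D = +0.000595-0.007281i
Y_3^{m'}(θ=0.8381,φ=0.4769) and Σ D·Y over m':
  (-0.2274-0.4716i)·(+0.0239-0.1697i)  (-0.6209-0.1019i)·(+0.2186-0.3081i)  (-0.3415+0.3488i)·(+0.2640-0.1364i)  (+0.0506+0.2719i)·(-0.1905+0.0000i)  (+0.1069+0.0488i)·(-0.2640-0.1364i)  (+0.0315-0.0185i)·(+0.2186+0.3081i)  (+0.0006-0.0073i)·(-0.0239-0.1697i)
Y_3^3(R⁻¹ n̂) = -0.315049+0.261505i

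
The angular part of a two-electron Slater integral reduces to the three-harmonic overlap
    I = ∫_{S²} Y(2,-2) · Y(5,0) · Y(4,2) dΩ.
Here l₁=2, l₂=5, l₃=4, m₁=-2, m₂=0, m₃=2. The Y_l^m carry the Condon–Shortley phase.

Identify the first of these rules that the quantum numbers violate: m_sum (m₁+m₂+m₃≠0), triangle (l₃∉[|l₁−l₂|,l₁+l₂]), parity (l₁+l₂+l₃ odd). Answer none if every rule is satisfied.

Σmᵢ = 0  ✓
l₃∈[|l₁−l₂|,l₁+l₂]=[3,7], have l₃=4  ✓
Σlᵢ = 11 ⇒ odd  ✗

parity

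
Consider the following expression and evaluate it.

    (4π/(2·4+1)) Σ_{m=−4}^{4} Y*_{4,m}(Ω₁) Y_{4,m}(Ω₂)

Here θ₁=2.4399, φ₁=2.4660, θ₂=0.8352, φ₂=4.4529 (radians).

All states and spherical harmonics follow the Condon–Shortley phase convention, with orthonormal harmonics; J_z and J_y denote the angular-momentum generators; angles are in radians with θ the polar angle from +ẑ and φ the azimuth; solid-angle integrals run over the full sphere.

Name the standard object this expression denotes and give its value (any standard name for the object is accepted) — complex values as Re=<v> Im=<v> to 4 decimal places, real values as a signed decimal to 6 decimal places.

This sum is the spherical-harmonic addition theorem: it equals the Legendre polynomial P_l(cos γ) of the angle γ between the two directions.
Summing Y*_{l m}(θ₁,φ₁)·Y_{l m}(θ₂,φ₂) over m ∈ [−4, 4]; prefactor 4π/(2·4+1) = 1.396263:
  [-4]  conj(Y_{4,-4})(Ω₁) = -0.06954 - 0.03267j ; Y_{4,-4}(Ω₂) = 0.06793 + 0.11519j ; Δ = -0.00096 - 0.01023j
  [-3]  conj(Y_{4,-3})(Ω₁) = -0.11323 - 0.23086j ; Y_{4,-3}(Ω₂) = 0.24038 - 0.24374j ; Δ = -0.08349 - 0.02790j
  [-2]  conj(Y_{4,-2})(Ω₁) = 0.09363 - 0.41945j ; Y_{4,-2}(Ω₂) = -0.34363 - 0.19628j ; Δ = -0.11450 + 0.12576j
  [-1]  conj(Y_{4,-1})(Ω₁) = 0.19715 - 0.15799j ; Y_{4,-1}(Ω₂) = -0.00918 + 0.03457j ; Δ = 0.00365 + 0.00827j
  [+0]  conj(Y_{4,0})(Ω₁) = -0.27403 + 0.00000j ; Y_{4,0}(Ω₂) = -0.36095 + 0.00000j ; Δ = 0.09891 + 0.00000j
  [+1]  conj(Y_{4,1})(Ω₁) = -0.19715 - 0.15799j ; Y_{4,1}(Ω₂) = 0.00918 + 0.03457j ; Δ = 0.00365 - 0.00827j
  [+2]  conj(Y_{4,2})(Ω₁) = 0.09363 + 0.41945j ; Y_{4,2}(Ω₂) = -0.34363 + 0.19628j ; Δ = -0.11450 - 0.12576j
  [+3]  conj(Y_{4,3})(Ω₁) = 0.11323 - 0.23086j ; Y_{4,3}(Ω₂) = -0.24038 - 0.24374j ; Δ = -0.08349 + 0.02790j
  [+4]  conj(Y_{4,4})(Ω₁) = -0.06954 + 0.03267j ; Y_{4,4}(Ω₂) = 0.06793 - 0.11519j ; Δ = -0.00096 + 0.01023j
Total Σ_m = -0.29168 - 0.00000j. Multiply by 1.396263: -0.40726 - 0.00000j. P_4(cos γ) = -0.407260

Legendre polynomial (addition theorem), -0.407260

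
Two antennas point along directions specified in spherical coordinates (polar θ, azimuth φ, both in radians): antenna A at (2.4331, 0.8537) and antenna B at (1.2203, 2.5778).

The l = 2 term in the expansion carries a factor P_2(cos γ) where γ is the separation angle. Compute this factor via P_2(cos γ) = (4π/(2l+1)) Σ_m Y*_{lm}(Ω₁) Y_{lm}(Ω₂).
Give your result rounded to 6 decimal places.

Addition theorem: P_2(cos γ) = (4π/5) Σ_m Y*_{lm}(Ω₁) Y_{lm}(Ω₂), m = −2…2:
  [-2]  conj(Y_{2,-2})(Ω₁) = (-0.022272, 0.162024) ; Y_{2,-2}(Ω₂) = (0.146121, 0.307811) ; Δ = (-0.053127, 0.016820)
  [-1]  conj(Y_{2,-1})(Ω₁) = (-0.250862, -0.287704) ; Y_{2,-1}(Ω₂) = (-0.210580, -0.133138) ; Δ = (0.014522, 0.093984)
  [+0]  conj(Y_{2,0})(Ω₁) = (0.230175, -0.000000) ; Y_{2,0}(Ω₂) = (-0.203839, 0.000000) ; Δ = (-0.046919, 0.000000)
  [+1]  conj(Y_{2,1})(Ω₁) = (0.250862, -0.287704) ; Y_{2,1}(Ω₂) = (0.210580, -0.133138) ; Δ = (0.014522, -0.093984)
  [+2]  conj(Y_{2,2})(Ω₁) = (-0.022272, -0.162024) ; Y_{2,2}(Ω₂) = (0.146121, -0.307811) ; Δ = (-0.053127, -0.016820)
Σ over m = (-0.124129, -0.000000); ×(4π/5) → (-0.311970, -0.000000). Real part: -0.311970

-0.311970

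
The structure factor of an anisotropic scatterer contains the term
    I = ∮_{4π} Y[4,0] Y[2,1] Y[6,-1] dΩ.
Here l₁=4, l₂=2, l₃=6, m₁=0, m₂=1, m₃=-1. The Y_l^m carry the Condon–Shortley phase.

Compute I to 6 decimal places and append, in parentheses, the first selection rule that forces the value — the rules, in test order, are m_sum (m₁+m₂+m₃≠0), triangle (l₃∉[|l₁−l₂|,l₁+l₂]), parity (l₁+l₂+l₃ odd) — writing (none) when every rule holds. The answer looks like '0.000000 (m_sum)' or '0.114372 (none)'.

Rules hold: Σm=0, L=12 even, 2≤6≤6.
N = 9·5·13 = 585
Δ = 0!·8!·4!/13! = 1/6435
Racah Σ t=0..0: t=0:+1/2304 = 1/2304
⇒ 3j(4 2 6; 0 0 0)² = 5/143, sgn +1
Racah Σ t=0..0: t=0:+1/3456 = 1/3456
⇒ 3j(4 2 6; 0 1 -1)² = 35/1287, sgn -1
4πI² = N·(3j₀)²·(3jₘ)² = 875/1573
I = -1·√(0.556262/4π) = -0.21039467
No selection rule forces the value: the integral is nonzero (none).

-0.210395 (none)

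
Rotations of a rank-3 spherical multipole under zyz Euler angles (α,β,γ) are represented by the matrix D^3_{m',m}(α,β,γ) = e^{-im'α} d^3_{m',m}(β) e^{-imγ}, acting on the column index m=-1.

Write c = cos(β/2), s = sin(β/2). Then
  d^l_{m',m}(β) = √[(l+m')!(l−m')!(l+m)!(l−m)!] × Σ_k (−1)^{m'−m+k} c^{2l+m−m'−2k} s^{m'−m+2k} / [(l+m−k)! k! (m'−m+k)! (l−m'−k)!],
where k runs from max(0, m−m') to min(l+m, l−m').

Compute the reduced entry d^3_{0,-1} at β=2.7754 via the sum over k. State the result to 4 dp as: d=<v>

d^3_{0,-1}(β=2.7754) via the finite sum:
Half-angle: c=0.182075, s=0.983285. N=√(6·6·2·24)=41.569219
k: max(0,(-1)−(0))=0 … min(3+(-1),3−(0))=2
  k=0: (−1)^1·41.5692/(12)·0.1821^5·0.9833^1 = -0.000682
  k=1: (−1)^2·41.5692/(4)·0.1821^3·0.9833^3 = +0.059635
  k=2: (−1)^3·41.5692/(12)·0.1821^1·0.9833^5 = -0.579745
d^3_{0,-1}(2.7754) = -0.000682 +0.059635 -0.579745 = -0.520792

d=-0.5208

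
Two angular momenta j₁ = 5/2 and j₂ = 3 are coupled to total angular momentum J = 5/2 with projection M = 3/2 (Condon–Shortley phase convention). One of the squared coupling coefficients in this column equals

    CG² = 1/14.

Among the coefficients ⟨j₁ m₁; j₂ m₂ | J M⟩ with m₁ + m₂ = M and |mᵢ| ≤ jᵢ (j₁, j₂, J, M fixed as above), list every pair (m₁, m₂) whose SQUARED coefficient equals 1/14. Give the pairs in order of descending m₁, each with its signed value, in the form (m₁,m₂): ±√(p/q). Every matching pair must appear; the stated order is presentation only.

Admissible pairs with m₁+m₂ = M = 3/2: (-3/2,3), (-1/2,2), (1/2,1), (3/2,0), (5/2,-1)
  (m₁,m₂)=(5/2,-1): CG² = 2/7, CG = +√(2/7)
  (m₁,m₂)=(3/2,0): CG² = 7/30, CG = −√(7/30)
  (m₁,m₂)=(1/2,1): CG² = 1/35, CG = +√(1/35)
  (m₁,m₂)=(-1/2,2): CG² = 1/14, CG = +√(1/14)   ← matches the target
  (m₁,m₂)=(-3/2,3): CG² = 8/21, CG = −√(8/21)
Pairs with CG² = 1/14: (-1/2,2): +√(1/14)

(-1/2,2): +√(1/14)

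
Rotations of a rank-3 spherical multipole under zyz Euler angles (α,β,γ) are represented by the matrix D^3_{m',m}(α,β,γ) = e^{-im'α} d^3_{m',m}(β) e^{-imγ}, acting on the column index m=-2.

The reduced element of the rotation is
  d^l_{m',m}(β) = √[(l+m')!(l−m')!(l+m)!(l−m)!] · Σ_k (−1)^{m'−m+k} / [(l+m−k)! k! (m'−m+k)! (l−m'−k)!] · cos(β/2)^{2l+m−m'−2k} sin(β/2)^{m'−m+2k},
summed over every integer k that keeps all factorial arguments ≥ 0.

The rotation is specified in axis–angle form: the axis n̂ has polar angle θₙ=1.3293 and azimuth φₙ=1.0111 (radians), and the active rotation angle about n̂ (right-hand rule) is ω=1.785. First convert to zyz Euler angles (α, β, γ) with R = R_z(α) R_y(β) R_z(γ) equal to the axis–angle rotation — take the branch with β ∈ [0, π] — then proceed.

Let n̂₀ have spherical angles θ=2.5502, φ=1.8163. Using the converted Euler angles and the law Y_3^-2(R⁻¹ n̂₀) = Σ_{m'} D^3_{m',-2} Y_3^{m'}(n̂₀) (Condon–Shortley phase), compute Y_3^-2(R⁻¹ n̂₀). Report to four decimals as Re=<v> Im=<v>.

Axis–angle → zyz. n̂ = (sinθₙcosφₙ, sinθₙsinφₙ, cosθₙ) = (+0.515522, +0.822825, +0.239156), ω = 1.7850.
R = I cosω + sinω [n̂]ₓ + (1−cosω) n̂n̂ᵀ gives
  R = [+0.109687, +0.280663, +0.953518; +0.748043, +0.608391, -0.265127; -0.654523, +0.742354, -0.143216]
β = atan2(√(R₁₃²+R₂₃²), R₃₃) = 1.714506; α = atan2(R₂₃, R₁₃) mod 2π = 6.011985; γ = atan2(R₃₂, −R₃₁) mod 2π = 0.848192
Need the full column D^3_{m',-2} for m'=−3..3 at α=6.0120, β=1.7145, γ=0.8482.
cos(β/2)=0.654517, sin(β/2)=0.756048
d^3_{-3,-2}: single k=1 term ⇒ +0.222448;  D = +0.141255+0.171843i
d^3_{-2,-2}: k∈[0..1] ⇒ +0.078618 -0.524507 = -0.445888;  D = -0.180517-0.407713i
d^3_{-1,-2}: k∈[0..1] ⇒ -0.287179 +0.766372 = +0.479193;  D = +0.069530+0.474122i
d^3_{0,-2}: k∈[0..1] ⇒ +0.574568 -0.766652 = -0.192084;  D = +0.024060-0.190571i
d^3_{1,-2}: k∈[0..1] ⇒ -0.766372 +0.511289 = -0.255083;  D = +0.098579-0.235265i
d^3_{2,-2}: k∈[0..1] ⇒ +0.699855 -0.186765 = +0.513090;  D = -0.317812+0.402811i
d^3_{3,-2}: single k=0 term ⇒ -0.396043;  D = +0.319638-0.233840i
Y_3^{m'}(θ=2.5502,φ=1.8163) and Σ D·Y over m':
  (+0.1413+0.1718i)·(+0.0486+0.0536i)  (-0.1805-0.4077i)·(+0.2326-0.1243i)  (+0.0695+0.4741i)·(-0.1071-0.4275i)  (+0.0241-0.1906i)·(-0.1381+0.0000i)  (+0.0986-0.2353i)·(+0.1071-0.4275i)  (-0.3178+0.4028i)·(+0.2326+0.1243i)  (+0.3196-0.2338i)·(-0.0486+0.0536i)
Y_3^-2(R⁻¹ n̂) = -0.120120-0.095344i

Re=-0.1201 Im=-0.0953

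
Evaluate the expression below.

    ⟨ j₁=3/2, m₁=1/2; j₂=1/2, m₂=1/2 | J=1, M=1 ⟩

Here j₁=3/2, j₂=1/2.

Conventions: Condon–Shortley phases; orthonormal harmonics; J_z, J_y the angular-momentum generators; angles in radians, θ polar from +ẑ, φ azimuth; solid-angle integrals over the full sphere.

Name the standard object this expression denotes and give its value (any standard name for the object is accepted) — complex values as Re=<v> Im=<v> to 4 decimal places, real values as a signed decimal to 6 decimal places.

This is a Clebsch–Gordan (vector-coupling) coefficient.
√[3·1!2!0!/4! · 2!1!1!0!2!0!] = √(1)
  +(−1)^1/∏(1,0,0,0,2,0)! = -1/2  (running -1/2)
⟨..|..⟩ = √(1)·(-1/2) = -0.500000

Clebsch–Gordan coefficient, −√(1/4) ≈ -0.500000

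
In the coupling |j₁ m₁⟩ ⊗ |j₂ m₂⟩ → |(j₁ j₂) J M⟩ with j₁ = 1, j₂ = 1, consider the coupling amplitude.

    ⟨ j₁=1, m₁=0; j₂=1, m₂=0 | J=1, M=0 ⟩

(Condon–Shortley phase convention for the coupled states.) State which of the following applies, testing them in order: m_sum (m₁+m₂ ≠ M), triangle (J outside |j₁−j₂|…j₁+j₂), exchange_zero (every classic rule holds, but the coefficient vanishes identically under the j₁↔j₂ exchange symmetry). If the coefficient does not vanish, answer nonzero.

m-sum: m₁+m₂ = 0+0 = 0, M = 0  ✓
triangle: |j₁−j₂| = 0 ≤ J = 1 ≤ j₁+j₂ = 2  ✓
exchange: j₁=j₂ and m₁=m₂, and (−1)^(j₁+j₂−J) = (−1)^1 = −1 forces ⟨j₁m₁;j₂m₂|JM⟩ = −⟨j₂m₂;j₁m₁|JM⟩ = −⟨j₁m₁;j₂m₂|JM⟩ ⇒ the coefficient vanishes identically
Racah sum check: Σ_k collapses to 0 ⇒ CG = 0

exchange_zero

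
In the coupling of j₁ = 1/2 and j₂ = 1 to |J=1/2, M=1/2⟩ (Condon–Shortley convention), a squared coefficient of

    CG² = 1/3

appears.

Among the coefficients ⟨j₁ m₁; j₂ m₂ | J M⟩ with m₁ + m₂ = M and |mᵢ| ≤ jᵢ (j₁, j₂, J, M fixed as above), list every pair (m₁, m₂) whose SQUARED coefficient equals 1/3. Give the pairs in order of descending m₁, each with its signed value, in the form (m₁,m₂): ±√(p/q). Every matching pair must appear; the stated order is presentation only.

Admissible pairs with m₁+m₂ = M = 1/2: (-1/2,1), (1/2,0)
  (m₁,m₂)=(1/2,0): CG² = 1/3, CG = +√(1/3)   ← matches the target
  (m₁,m₂)=(-1/2,1): CG² = 2/3, CG = −√(2/3)
Pairs with CG² = 1/3: (1/2,0): +√(1/3)

(1/2,0): +√(1/3)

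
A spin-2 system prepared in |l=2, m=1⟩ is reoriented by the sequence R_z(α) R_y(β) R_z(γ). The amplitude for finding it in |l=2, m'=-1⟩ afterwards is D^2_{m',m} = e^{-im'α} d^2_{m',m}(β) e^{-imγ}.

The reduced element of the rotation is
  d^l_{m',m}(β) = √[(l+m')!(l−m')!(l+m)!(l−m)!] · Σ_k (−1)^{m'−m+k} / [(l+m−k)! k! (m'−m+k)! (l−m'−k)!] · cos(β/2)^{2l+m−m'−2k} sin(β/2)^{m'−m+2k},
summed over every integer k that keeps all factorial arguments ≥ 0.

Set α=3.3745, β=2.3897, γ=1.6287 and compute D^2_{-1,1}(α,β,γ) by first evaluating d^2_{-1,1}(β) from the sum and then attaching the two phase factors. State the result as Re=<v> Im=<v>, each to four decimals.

Split into d^2_{-1,1}(β=2.3897) × two z-phases.
c=cos(2.389700/2)=0.367153, s=sin(2.389700/2)=0.930161; N=√[1·6·6·1]=6.000000
k∈{2,3} keeps every argument non-negative
  k=2: (−1)^0·6.0000/(2)·0.3672^2·0.9302^2 = +0.349890
  k=3: (−1)^1·6.0000/(6)·0.3672^0·0.9302^4 = -0.748569
d^2_{-1,1}(2.3897) = +0.349890 -0.748569 = -0.398679
Attach z-rotation phases: D = e^{-i(-1)(3.3745)}·(-0.398679)·e^{-i(1)(1.6287)} = +0.069415-0.392590i

Re=0.0694 Im=-0.3926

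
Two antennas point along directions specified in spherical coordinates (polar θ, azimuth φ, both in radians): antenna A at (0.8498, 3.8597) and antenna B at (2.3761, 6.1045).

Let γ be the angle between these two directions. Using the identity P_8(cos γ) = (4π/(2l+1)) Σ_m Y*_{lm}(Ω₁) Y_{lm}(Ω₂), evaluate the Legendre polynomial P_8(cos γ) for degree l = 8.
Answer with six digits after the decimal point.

-0.020763

Addition theorem: P_8(cos γ) = (4π/17) Σ_m Y*_{lm}(Ω₁) Y_{lm}(Ω₂), m = −8…8:
  m=-8: (+0.044849-0.026782i) × (+0.003857+0.027111i) = +0.000899+0.001113i  (running Σ = +0.000899+0.001113i)
  m=-7: (-0.056780+0.174630i) × (-0.035856-0.108199i) = +0.020931-0.000118i  (running Σ = +0.021830+0.000995i)
  m=-6: (-0.147066-0.344244i) × (+0.135441+0.248700i) = +0.065695-0.083200i  (running Σ = +0.087524-0.082205i)
  m=-5: (+0.408980+0.197028i) × (-0.281616-0.350129i) = -0.046190-0.198682i  (running Σ = +0.041334-0.280888i)
  m=-4: (-0.209022+0.057660i) × (+0.297511+0.258182i) = -0.077073-0.036811i  (running Σ = -0.035739-0.317699i)
  m=-3: (-0.124416+0.188447i) × (-0.004350-0.002584i) = +0.001028-0.000498i  (running Σ = -0.034711-0.318197i)
  m=-2: (-0.047405-0.350110i) × (-0.348213-0.130024i) = -0.029016+0.128077i  (running Σ = -0.063727-0.190120i)
  m=-1: (-0.053332-0.046597i) × (+0.186814+0.033741i) = -0.008391-0.010504i  (running Σ = -0.072118-0.200625i)
  m=0: (+0.363034-0.000000i) × (+0.319935+0.000000i) = +0.116147+0.000000i  (running Σ = +0.044029-0.200625i)
  m=1: (+0.053332-0.046597i) × (-0.186814+0.033741i) = -0.008391+0.010504i  (running Σ = +0.035639-0.190120i)
  m=2: (-0.047405+0.350110i) × (-0.348213+0.130024i) = -0.029016-0.128077i  (running Σ = +0.006623-0.318197i)
  m=3: (+0.124416+0.188447i) × (+0.004350-0.002584i) = +0.001028+0.000498i  (running Σ = +0.007651-0.317699i)
  m=4: (-0.209022-0.057660i) × (+0.297511-0.258182i) = -0.077073+0.036811i  (running Σ = -0.069422-0.280888i)
  m=5: (-0.408980+0.197028i) × (+0.281616-0.350129i) = -0.046190+0.198682i  (running Σ = -0.115613-0.082205i)
  m=6: (-0.147066+0.344244i) × (+0.135441-0.248700i) = +0.065695+0.083200i  (running Σ = -0.049918+0.000995i)
  m=7: (+0.056780+0.174630i) × (+0.035856-0.108199i) = +0.020931+0.000118i  (running Σ = -0.028987+0.001113i)
  m=8: (+0.044849+0.026782i) × (+0.003857-0.027111i) = +0.000899-0.001113i  (running Σ = -0.028088-0.000000i)
Accumulated sum -0.028088-0.000000i; after 4π/(2l+1) scaling, -0.020763-0.000000i ⇒ P_8 = -0.020763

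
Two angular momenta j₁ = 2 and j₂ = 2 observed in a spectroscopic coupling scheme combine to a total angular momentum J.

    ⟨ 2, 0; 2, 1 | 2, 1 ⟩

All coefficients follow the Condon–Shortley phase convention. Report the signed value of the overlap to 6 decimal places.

triangle: 2!*2!*2!/7! = 8/5040
(j±m)!: 2!*2!*3!*1!*3!*1! = 144
prefactor² = (2J+1)*Δ*N² = 8/7
  k=1: −1/(1!*1!*1!*2!*1!*0!) = -1/2
  k=2: +1/(2!*0!*0!*1!*2!*1!) = 1/4
Σ = -1/4  ⇒  CG² = 8/7*(-1/4)² = 1/14
CG = −√(1/14) = -0.267261

-0.267261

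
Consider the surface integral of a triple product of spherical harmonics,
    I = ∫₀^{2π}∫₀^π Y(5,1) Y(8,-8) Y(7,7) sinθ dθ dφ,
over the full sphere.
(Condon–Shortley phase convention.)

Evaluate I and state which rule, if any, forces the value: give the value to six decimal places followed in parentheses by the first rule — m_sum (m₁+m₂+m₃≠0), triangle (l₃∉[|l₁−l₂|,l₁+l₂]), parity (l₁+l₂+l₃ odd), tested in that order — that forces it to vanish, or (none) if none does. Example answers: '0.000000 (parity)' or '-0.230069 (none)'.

m-sum 0 ✓  L=20 even ✓  3≤7≤13 ✓
Π(2lᵢ+1) = 11×17×15 = 2805
triangle coeff Δ(5,8,7) = 1/814773960
Σ_t [1,5]: t=1:−1/87091200 t=2:+1/4976640 t=3:−1/2073600 t=4:+1/4976640 t=5:−1/87091200 = -1/9676800
(3j)²=360/46189 [(5 8 7; 0 0 0)], sign=+1
Σ_t [0,0]: t=0:+1/62705664000 = 1/62705664000
(3j)²=143/14535 [(5 8 7; 1 -8 7)], sign=+1
⇒ 4πI² = 1320/6137
I = (+1)√(1320/6137/(4π)) = 0.13082898
No selection rule forces the value: the integral is nonzero (none).

0.130829 (none)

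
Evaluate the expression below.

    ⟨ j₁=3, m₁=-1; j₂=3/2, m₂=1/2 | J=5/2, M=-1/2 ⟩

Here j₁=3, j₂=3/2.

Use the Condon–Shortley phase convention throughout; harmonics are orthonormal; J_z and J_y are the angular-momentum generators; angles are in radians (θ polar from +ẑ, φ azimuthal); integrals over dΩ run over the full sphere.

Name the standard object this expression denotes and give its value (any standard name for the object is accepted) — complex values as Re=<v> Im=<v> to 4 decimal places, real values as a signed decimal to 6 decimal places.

This is a Clebsch–Gordan (vector-coupling) coefficient.
j₁+j₂−J=2  J+j₁−j₂=4  J−j₁+j₂=1  j₁+j₂+J+1=8
(j₁±m₁, j₂±m₂, J±M) = (2,4,2,1,2,3)
P² = 288/35
sum k=1..2:
  [1] −1/6 = -1/6
  [2] +1/8 = 1/8
S = -1/24
C² = P²·S² = 1/70 ; C = -0.119523

Clebsch–Gordan coefficient, −√(1/70) ≈ -0.119523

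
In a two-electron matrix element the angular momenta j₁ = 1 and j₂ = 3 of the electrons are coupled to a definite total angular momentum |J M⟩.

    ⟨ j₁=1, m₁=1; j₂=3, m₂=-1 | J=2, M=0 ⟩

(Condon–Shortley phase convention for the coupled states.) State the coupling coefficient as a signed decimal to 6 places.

j₁+j₂−J=2  J+j₁−j₂=0  J−j₁+j₂=4  j₁+j₂+J+1=7
(j₁±m₁, j₂±m₂, J±M) = (2,0,2,4,2,2)
P² = 128/7
sum k=0..0:
  [0] +1/8 = 1/8
S = 1/8
C² = P²·S² = 2/7 ; C = +0.534522

+√(2/7) ≈ +0.534522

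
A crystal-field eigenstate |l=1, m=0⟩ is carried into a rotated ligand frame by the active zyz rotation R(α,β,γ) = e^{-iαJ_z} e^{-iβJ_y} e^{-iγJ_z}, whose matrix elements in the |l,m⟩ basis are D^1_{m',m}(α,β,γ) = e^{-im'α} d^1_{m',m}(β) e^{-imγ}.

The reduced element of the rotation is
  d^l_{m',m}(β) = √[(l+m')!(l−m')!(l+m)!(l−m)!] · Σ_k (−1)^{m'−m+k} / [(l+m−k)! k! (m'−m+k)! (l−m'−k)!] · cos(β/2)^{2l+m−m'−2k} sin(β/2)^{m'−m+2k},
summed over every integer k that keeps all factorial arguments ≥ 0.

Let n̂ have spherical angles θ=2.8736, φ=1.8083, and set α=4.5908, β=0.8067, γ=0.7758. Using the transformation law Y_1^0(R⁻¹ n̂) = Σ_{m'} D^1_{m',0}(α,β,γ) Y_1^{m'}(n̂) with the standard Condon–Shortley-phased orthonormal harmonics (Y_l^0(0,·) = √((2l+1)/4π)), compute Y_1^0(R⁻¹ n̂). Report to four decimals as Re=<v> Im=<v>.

Re=-0.4134 Im=0.0000

Need the full column D^1_{m',0} for m'=−1..1 at α=4.5908, β=0.8067, γ=0.7758.
cos(β/2)=0.919751, sin(β/2)=0.392502
d^1_{-1,0}: single k=1 term ⇒ +0.510537;  D = -0.061923-0.506767i
d^1_{0,0}: k∈[0..1] ⇒ +0.845942 -0.154058 = +0.691885;  D = +0.691885+0.000000i
d^1_{1,0}: single k=0 term ⇒ -0.510537;  D = +0.061923-0.506767i
Y_1^{m'}(θ=2.8736,φ=1.8083) and Σ D·Y over m':
  (-0.0619-0.5068i)·(-0.0215-0.0889i)  (+0.6919+0.0000i)·(-0.4712+0.0000i)  (+0.0619-0.5068i)·(+0.0215-0.0889i)
Y_1^0(R⁻¹ n̂) = -0.413445+0.000000i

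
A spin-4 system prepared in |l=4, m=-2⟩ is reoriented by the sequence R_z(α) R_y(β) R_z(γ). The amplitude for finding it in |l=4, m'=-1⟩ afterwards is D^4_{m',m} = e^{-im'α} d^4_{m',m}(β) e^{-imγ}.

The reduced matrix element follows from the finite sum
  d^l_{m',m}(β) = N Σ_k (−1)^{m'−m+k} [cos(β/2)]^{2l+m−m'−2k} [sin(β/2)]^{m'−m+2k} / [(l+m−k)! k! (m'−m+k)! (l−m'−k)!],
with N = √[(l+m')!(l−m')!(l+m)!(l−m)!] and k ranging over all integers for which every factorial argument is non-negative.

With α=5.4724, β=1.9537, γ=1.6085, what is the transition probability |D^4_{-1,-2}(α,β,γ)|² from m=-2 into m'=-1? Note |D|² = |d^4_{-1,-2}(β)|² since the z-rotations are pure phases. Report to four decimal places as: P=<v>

P=0.1344

D^4_{-1,-2}(5.4724,1.9537,1.6085) = e^{-i·-1·5.4724}·d^4_{-1,-2}(1.9537)·e^{-i·-2·1.6085}. Compute d first:
Half-angle: c=0.559636, s=0.828739. N=√(6·120·2·720)=1018.233765
Admissible k: 0..2 (factorial args all ≥0)
  k=0: (−1)^1·1018.2338/(240)·0.5596^7·0.8287^1 = -0.060449
  k=1: (−1)^2·1018.2338/(48)·0.5596^5·0.8287^3 = +0.662806
  k=2: (−1)^3·1018.2338/(72)·0.5596^3·0.8287^5 = -0.968990
d^4_{-1,-2}(1.9537) = -0.060449 +0.662806 -0.968990 = -0.366634
|D^4_{-1,-2}|² = |d^4_{-1,-2}(β)|² = (-0.366634)² = 0.134420 (the z-rotation phases have unit modulus)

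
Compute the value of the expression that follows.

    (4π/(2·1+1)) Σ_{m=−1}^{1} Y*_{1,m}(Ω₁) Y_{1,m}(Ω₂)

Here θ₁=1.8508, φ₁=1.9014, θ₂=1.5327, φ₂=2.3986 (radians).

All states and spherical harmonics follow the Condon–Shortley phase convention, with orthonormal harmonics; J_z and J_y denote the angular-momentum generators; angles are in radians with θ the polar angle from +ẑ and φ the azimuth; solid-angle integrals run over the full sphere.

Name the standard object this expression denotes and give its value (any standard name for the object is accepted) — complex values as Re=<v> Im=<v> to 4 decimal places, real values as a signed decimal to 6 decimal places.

This sum is the spherical-harmonic addition theorem: it equals the Legendre polynomial P_l(cos γ) of the angle γ between the two directions.
Summing Y*_{l m}(θ₁,φ₁)·Y_{l m}(θ₂,φ₂) over m ∈ [−1, 1]; prefactor 4π/(2·1+1) = 4.188790:
  m=-1: (-0.107784+0.314058i) × (-0.254254-0.233555i) = +0.100754-0.054677i  (running Σ = +0.100754-0.054677i)
  m=0: (-0.135030-0.000000i) × (+0.018609+0.000000i) = -0.002513-0.000000i  (running Σ = +0.098242-0.054677i)
  m=1: (+0.107784+0.314058i) × (+0.254254-0.233555i) = +0.100754+0.054677i  (running Σ = +0.198996+0.000000i)
Σ over m = +0.198996+0.000000i; ×(4π/3) → +0.833553+0.000000i. Real part: 0.833553

Legendre polynomial (addition theorem), +0.833553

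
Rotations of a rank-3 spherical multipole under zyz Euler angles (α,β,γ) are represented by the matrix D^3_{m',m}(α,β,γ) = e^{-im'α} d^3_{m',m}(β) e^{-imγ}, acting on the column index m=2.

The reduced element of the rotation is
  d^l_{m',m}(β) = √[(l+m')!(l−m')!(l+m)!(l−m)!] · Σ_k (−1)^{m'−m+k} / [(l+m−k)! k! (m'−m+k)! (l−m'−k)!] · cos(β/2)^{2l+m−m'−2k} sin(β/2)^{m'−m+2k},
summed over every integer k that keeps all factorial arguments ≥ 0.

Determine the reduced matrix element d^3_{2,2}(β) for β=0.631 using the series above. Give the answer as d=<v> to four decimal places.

d=0.3449

d^3_{2,2}(β=0.6310) via the finite sum:
With c≡cos(β/2)=0.950641 and s≡sin(β/2)=0.310292, N=[120·1·120·1]^{1/2}=120.000000
k: max(0,(2)−(2))=0 … min(3+(2),3−(2))=1
  k=0: (−1)^0·120.0000/(120)·0.9506^6·0.3103^0 = +0.738075
  k=1: (−1)^1·120.0000/(24)·0.9506^4·0.3103^2 = -0.393167
d^3_{2,2}(0.6310) = +0.738075 -0.393167 = +0.344907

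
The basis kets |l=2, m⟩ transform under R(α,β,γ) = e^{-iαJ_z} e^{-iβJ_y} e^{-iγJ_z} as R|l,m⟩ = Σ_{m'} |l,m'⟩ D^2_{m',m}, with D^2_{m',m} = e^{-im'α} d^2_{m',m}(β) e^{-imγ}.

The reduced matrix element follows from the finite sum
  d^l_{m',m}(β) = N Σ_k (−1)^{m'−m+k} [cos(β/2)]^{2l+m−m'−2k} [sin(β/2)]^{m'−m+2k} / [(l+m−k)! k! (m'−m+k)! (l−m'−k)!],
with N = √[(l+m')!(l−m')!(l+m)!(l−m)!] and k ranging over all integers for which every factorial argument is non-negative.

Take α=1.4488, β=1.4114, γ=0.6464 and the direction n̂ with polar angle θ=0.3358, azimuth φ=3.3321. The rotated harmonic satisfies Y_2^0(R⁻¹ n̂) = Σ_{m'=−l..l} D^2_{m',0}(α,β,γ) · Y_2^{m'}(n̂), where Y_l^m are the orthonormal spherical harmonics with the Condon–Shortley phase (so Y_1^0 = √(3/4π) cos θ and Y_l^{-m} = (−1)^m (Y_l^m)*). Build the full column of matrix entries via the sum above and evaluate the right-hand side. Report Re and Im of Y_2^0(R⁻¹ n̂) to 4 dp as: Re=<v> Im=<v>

Need the full column D^2_{m',0} for m'=−2..2 at α=1.4488, β=1.4114, γ=0.6464.
cos(β/2)=0.761158, sin(β/2)=0.648567
d^2_{-2,0}: single k=2 term ⇒ +0.596945;  D = -0.579264+0.144209i
d^2_{-1,0}: k∈[1..2] ⇒ +0.700575 -0.508645 = +0.191930;  D = +0.023357+0.190503i
d^2_{0,0}: k∈[0..2] ⇒ +0.335659 -0.974807 +0.176937 = -0.462211;  D = -0.462211+0.000000i
d^2_{1,0}: k∈[0..1] ⇒ -0.700575 +0.508645 = -0.191930;  D = -0.023357+0.190503i
d^2_{2,0}: single k=0 term ⇒ +0.596945;  D = -0.579264-0.144209i
Y_2^{m'}(θ=0.3358,φ=3.3321) and Σ D·Y over m':
  (-0.5793+0.1442i)·(+0.0389-0.0156i)  (+0.0234+0.1905i)·(-0.2360+0.0455i)  (-0.4622+0.0000i)·(+0.5280+0.0000i)  (-0.0234+0.1905i)·(+0.2360+0.0455i)  (-0.5793-0.1442i)·(+0.0389+0.0156i)
Y_2^0(R⁻¹ n̂) = -0.313042+0.000000i

Re=-0.3130 Im=0.0000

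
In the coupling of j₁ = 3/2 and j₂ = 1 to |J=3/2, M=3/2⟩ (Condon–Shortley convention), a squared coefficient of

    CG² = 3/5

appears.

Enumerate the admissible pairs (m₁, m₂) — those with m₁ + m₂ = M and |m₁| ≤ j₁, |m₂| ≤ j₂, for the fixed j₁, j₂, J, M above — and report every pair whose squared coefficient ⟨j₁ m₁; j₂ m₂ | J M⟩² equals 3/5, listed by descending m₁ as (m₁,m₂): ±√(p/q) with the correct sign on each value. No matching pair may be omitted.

Admissible pairs with m₁+m₂ = M = 3/2: (1/2,1), (3/2,0)
  (m₁,m₂)=(3/2,0): CG² = 3/5, CG = +√(3/5)   ← matches the target
  (m₁,m₂)=(1/2,1): CG² = 2/5, CG = −√(2/5)
Pairs with CG² = 3/5: (3/2,0): +√(3/5)

(3/2,0): +√(3/5)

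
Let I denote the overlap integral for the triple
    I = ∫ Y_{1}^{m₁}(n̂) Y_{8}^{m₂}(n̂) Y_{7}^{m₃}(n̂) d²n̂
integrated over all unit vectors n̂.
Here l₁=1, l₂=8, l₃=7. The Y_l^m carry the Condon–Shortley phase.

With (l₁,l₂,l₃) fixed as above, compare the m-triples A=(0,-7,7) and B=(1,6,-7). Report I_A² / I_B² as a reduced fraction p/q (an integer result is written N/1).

Same 1,8,7: normalisation and zero-m 3j drop out of the ratio.
A: Δ: 2! 0! 14! / 17! → 1/2040; sum: t=1:−1/87178291200 = -1/87178291200; 3j²(1 8 7; 0 -7 7) = Δ·Π!·Σ² = 1/136  (sign -1)
B: Δ: 2! 0! 14! / 17! → 1/2040; sum: t=0:+1/174356582400 = 1/174356582400; 3j²(1 8 7; 1 6 -7) = Δ·Π!·Σ² = 1/2040  (sign +1)
I_A²/I_B² = (1/136)/(1/2040) = 15/1

15/1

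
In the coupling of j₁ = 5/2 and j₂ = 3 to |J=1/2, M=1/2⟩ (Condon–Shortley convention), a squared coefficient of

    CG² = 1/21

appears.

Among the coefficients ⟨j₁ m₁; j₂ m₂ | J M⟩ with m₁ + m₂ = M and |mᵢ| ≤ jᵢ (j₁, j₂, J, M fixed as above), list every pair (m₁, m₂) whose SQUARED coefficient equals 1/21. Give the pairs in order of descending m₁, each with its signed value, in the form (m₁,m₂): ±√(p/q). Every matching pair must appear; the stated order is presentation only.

Admissible pairs with m₁+m₂ = M = 1/2: (-5/2,3), (-3/2,2), (-1/2,1), (1/2,0), (3/2,-1), (5/2,-2)
  (m₁,m₂)=(5/2,-2): CG² = 1/21, CG = +√(1/21)   ← matches the target
  (m₁,m₂)=(3/2,-1): CG² = 2/21, CG = −√(2/21)
  (m₁,m₂)=(1/2,0): CG² = 1/7, CG = +√(1/7)
  (m₁,m₂)=(-1/2,1): CG² = 4/21, CG = −√(4/21)
  (m₁,m₂)=(-3/2,2): CG² = 5/21, CG = +√(5/21)
  (m₁,m₂)=(-5/2,3): CG² = 2/7, CG = −√(2/7)
Pairs with CG² = 1/21: (5/2,-2): +√(1/21)

(5/2,-2): +√(1/21)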